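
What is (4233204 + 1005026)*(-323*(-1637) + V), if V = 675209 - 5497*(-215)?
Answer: 12497447707450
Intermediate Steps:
V = 1857064 (V = 675209 + 1181855 = 1857064)
(4233204 + 1005026)*(-323*(-1637) + V) = (4233204 + 1005026)*(-323*(-1637) + 1857064) = 5238230*(528751 + 1857064) = 5238230*2385815 = 12497447707450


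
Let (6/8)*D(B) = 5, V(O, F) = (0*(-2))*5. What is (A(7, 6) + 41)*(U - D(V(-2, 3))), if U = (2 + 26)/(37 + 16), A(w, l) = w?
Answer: -15616/53 ≈ -294.64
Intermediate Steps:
V(O, F) = 0 (V(O, F) = 0*5 = 0)
D(B) = 20/3 (D(B) = (4/3)*5 = 20/3)
U = 28/53 ≈ 0.52830
(A(7, 6) + 41)*(U - D(V(-2, 3))) = (7 + 41)*(28/53 - 1*20/3) = 48*(28/53 - 20/3) = 48*(-976/159) = -15616/53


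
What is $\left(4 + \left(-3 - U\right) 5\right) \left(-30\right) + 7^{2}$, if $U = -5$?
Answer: $-371$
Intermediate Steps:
$\left(4 + \left(-3 - U\right) 5\right) \left(-30\right) + 7^{2} = \left(4 + \left(-3 - -5\right) 5\right) \left(-30\right) + 7^{2} = \left(4 + \left(-3 + 5\right) 5\right) \left(-30\right) + 49 = \left(4 + 2 \cdot 5\right) \left(-30\right) + 49 = \left(4 + 10\right) \left(-30\right) + 49 = 14 \left(-30\right) + 49 = -420 + 49 = -371$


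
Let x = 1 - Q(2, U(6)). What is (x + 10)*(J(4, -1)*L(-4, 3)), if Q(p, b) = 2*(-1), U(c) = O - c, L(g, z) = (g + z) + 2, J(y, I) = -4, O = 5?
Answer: -52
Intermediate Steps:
L(g, z) = 2 + g + z
U(c) = 5 - c
Q(p, b) = -2
x = 3 (x = 1 - 1*(-2) = 1 + 2 = 3)
(x + 10)*(J(4, -1)*L(-4, 3)) = (3 + 10)*(-4*(2 - 4 + 3)) = 13*(-4*1) = 13*(-4) = -52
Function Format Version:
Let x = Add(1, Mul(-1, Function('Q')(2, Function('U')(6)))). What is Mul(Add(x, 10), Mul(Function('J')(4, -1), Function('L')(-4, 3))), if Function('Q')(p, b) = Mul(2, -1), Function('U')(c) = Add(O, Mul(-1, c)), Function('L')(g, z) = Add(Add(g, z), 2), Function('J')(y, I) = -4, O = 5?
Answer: -52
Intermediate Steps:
Function('L')(g, z) = Add(2, g, z)
Function('U')(c) = Add(5, Mul(-1, c))
Function('Q')(p, b) = -2
x = 3 (x = Add(1, Mul(-1, -2)) = Add(1, 2) = 3)
Mul(Add(x, 10), Mul(Function('J')(4, -1), Function('L')(-4, 3))) = Mul(Add(3, 10), Mul(-4, Add(2, -4, 3))) = Mul(13, Mul(-4, 1)) = Mul(13, -4) = -52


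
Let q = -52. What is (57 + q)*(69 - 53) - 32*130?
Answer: -4080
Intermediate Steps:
(57 + q)*(69 - 53) - 32*130 = (57 - 52)*(69 - 53) - 32*130 = 5*16 - 4160 = 80 - 4160 = -4080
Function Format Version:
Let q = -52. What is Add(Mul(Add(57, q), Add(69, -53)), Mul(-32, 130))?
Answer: -4080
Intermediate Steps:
Add(Mul(Add(57, q), Add(69, -53)), Mul(-32, 130)) = Add(Mul(Add(57, -52), Add(69, -53)), Mul(-32, 130)) = Add(Mul(5, 16), -4160) = Add(80, -4160) = -4080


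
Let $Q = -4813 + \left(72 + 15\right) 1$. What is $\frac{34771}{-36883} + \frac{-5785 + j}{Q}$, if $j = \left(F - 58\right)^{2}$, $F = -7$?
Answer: $- \frac{4854103}{7923139} \approx -0.61265$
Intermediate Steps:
$j = 4225$ ($j = \left(-7 - 58\right)^{2} = \left(-65\right)^{2} = 4225$)
$Q = -4726$ ($Q = -4813 + 87 \cdot 1 = -4813 + 87 = -4726$)
$\frac{34771}{-36883} + \frac{-5785 + j}{Q} = \frac{34771}{-36883} + \frac{-5785 + 4225}{-4726} = 34771 \left(- \frac{1}{36883}\right) - - \frac{780}{2363} = - \frac{3161}{3353} + \frac{780}{2363} = - \frac{4854103}{7923139}$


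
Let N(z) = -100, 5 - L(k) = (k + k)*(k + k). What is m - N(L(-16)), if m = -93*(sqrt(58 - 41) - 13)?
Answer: 1309 - 93*sqrt(17) ≈ 925.55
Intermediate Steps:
m = 1209 - 93*sqrt(17) (m = -93*(sqrt(17) - 13) = -93*(-13 + sqrt(17)) = 1209 - 93*sqrt(17) ≈ 825.55)
L(k) = 5 - 4*k**2 (L(k) = 5 - (k + k)*(k + k) = 5 - 2*k*2*k = 5 - 4*k**2)
m - N(L(-16)) = (1209 - 93*sqrt(17)) - 1*(-100) = (1209 - 93*sqrt(17)) + 100 = 1309 - 93*sqrt(17)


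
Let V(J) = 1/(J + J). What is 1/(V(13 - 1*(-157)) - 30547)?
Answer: -340/10385979 ≈ -3.2736e-5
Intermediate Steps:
V(J) = 1/(2*J)
1/(V(13 - 1*(-157)) - 30547) = 1/(1/(2*(13 - 1*(-157))) - 30547) = 1/(1/(2*(13 + 157)) - 30547) = 1/((½)/170 - 30547) = 1/((½)*(1/170) - 30547) = 1/(1/340 - 30547) = 1/(-10385979/340) = -340/10385979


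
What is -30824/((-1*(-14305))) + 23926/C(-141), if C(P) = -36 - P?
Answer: 9686426/42915 ≈ 225.71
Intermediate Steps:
-30824/((-1*(-14305))) + 23926/C(-141) = -30824/((-1*(-14305))) + 23926/(-36 - 1*(-141)) = -30824/14305 + 23926/(-36 + 141) = -30824*1/14305 + 23926/105 = -30824/14305 + 23926*(1/105) = -30824/14305 + 3418/15 = 9686426/42915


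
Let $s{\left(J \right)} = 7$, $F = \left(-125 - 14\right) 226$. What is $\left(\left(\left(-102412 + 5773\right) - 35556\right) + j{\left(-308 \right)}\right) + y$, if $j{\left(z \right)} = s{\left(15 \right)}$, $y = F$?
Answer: $-163602$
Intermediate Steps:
$F = -31414$ ($F = \left(-139\right) 226 = -31414$)
$y = -31414$
$j{\left(z \right)} = 7$
$\left(\left(\left(-102412 + 5773\right) - 35556\right) + j{\left(-308 \right)}\right) + y = \left(\left(\left(-102412 + 5773\right) - 35556\right) + 7\right) - 31414 = \left(\left(-96639 - 35556\right) + 7\right) - 31414 = \left(-132195 + 7\right) - 31414 = -132188 - 31414 = -163602$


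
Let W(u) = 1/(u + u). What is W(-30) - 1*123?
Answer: -7381/60 ≈ -123.02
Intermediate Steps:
W(u) = 1/(2*u)
W(-30) - 1*123 = (½)/(-30) - 1*123 = (½)*(-1/30) - 123 = -1/60 - 123 = -7381/60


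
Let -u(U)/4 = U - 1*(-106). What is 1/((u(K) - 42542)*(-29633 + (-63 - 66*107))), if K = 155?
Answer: 1/1602134188 ≈ 6.2417e-10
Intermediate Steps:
u(U) = -424 - 4*U (u(U) = -4*(U - 1*(-106)) = -4*(U + 106) = -4*(106 + U) = -424 - 4*U)
1/((u(K) - 42542)*(-29633 + (-63 - 66*107))) = 1/(((-424 - 4*155) - 42542)*(-29633 + (-63 - 66*107))) = 1/(((-424 - 620) - 42542)*(-29633 + (-63 - 7062))) = 1/((-1044 - 42542)*(-29633 - 7125)) = 1/(-43586*(-36758)) = 1/1602134188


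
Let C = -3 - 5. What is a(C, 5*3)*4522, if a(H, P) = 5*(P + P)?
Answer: 678300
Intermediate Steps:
C = -8
a(H, P) = 10*P (a(H, P) = 5*(2*P) = 10*P)
a(C, 5*3)*4522 = (10*(5*3))*4522 = (10*15)*4522 = 150*4522 = 678300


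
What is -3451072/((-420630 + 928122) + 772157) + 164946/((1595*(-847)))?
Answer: -696192924062/246965858755 ≈ -2.8190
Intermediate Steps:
-3451072/((-420630 + 928122) + 772157) + 164946/((1595*(-847))) = -3451072/(507492 + 772157) + 164946/(-1350965) = -3451072/1279649 + 164946*(-1/1350965) = -3451072*1/1279649 - 164946/1350965 = -3451072/1279649 - 164946/1350965 = -696192924062/246965858755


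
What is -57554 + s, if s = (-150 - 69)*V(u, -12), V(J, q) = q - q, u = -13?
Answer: -57554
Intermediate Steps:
V(J, q) = 0
s = 0 (s = (-150 - 69)*0 = -219*0 = 0)
-57554 + s = -57554 + 0 = -57554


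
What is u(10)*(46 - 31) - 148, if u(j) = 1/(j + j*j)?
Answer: -3253/22 ≈ -147.86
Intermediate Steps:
u(j) = 1/(j + j²)
u(10)*(46 - 31) - 148 = (1/(10*(1 + 10)))*(46 - 31) - 148 = ((⅒)/11)*15 - 148 = ((⅒)*(1/11))*15 - 148 = (1/110)*15 - 148 = 3/22 - 148 = -3253/22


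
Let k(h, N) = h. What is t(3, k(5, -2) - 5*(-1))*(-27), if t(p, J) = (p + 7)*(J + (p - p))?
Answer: -2700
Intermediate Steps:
t(p, J) = J*(7 + p) (t(p, J) = (7 + p)*(J + 0) = (7 + p)*J = J*(7 + p))
t(3, k(5, -2) - 5*(-1))*(-27) = ((5 - 5*(-1))*(7 + 3))*(-27) = ((5 + 5)*10)*(-27) = (10*10)*(-27) = 100*(-27) = -2700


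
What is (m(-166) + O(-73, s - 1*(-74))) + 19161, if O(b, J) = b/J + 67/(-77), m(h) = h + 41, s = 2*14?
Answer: 149496289/7854 ≈ 19034.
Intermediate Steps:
s = 28
m(h) = 41 + h
O(b, J) = -67/77 + b/J (O(b, J) = b/J + 67*(-1/77) = b/J - 67/77 = -67/77 + b/J)
(m(-166) + O(-73, s - 1*(-74))) + 19161 = ((41 - 166) + (-67/77 - 73/(28 - 1*(-74)))) + 19161 = (-125 + (-67/77 - 73/(28 + 74))) + 19161 = (-125 + (-67/77 - 73/102)) + 19161 = (-125 - 12455/7854) + 19161 = -994205/7854 + 19161 = 149496289/7854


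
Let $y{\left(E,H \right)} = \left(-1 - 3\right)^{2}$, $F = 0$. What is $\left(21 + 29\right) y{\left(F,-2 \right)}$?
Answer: $800$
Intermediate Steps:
$y{\left(E,H \right)} = 16$ ($y{\left(E,H \right)} = \left(-4\right)^{2} = 16$)
$\left(21 + 29\right) y{\left(F,-2 \right)} = \left(21 + 29\right) 16 = 50 \cdot 16 = 800$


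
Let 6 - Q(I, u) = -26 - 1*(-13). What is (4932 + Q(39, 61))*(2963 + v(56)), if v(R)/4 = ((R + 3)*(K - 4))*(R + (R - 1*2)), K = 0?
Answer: -499442027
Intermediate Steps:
Q(I, u) = 19 (Q(I, u) = 6 - (-26 - 1*(-13)) = 6 - (-26 + 13) = 6 - 1*(-13) = 6 + 13 = 19)
v(R) = 4*(-12 - 4*R)*(-2 + 2*R) (v(R) = 4*(((R + 3)*(0 - 4))*(R + (R - 1*2))) = 4*(((3 + R)*(-4))*(R + (R - 2))) = 4*((-12 - 4*R)*(R + (-2 + R))) = 4*((-12 - 4*R)*(-2 + 2*R)) = 4*(-12 - 4*R)*(-2 + 2*R))
(4932 + Q(39, 61))*(2963 + v(56)) = (4932 + 19)*(2963 + (96 - 64*56 - 32*56²)) = 4951*(2963 + (96 - 3584 - 32*3136)) = 4951*(2963 + (96 - 3584 - 100352)) = 4951*(2963 - 103840) = 4951*(-100877) = -499442027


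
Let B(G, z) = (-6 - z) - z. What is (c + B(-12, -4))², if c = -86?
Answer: 7056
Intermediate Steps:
B(G, z) = -6 - 2*z
(c + B(-12, -4))² = (-86 + (-6 - 2*(-4)))² = (-86 + (-6 + 8))² = (-86 + 2)² = (-84)² = 7056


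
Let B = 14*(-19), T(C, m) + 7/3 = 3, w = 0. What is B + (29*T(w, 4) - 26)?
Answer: -818/3 ≈ -272.67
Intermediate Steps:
T(C, m) = ⅔ (T(C, m) = -7/3 + 3 = ⅔)
B = -266
B + (29*T(w, 4) - 26) = -266 + (29*(⅔) - 26) = -266 + (58/3 - 26) = -266 - 20/3 = -818/3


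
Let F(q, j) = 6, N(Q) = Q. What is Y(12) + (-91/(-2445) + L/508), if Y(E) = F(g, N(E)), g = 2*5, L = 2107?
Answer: 12650203/1242060 ≈ 10.185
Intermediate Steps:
g = 10
Y(E) = 6
Y(12) + (-91/(-2445) + L/508) = 6 + (-91/(-2445) + 2107/508) = 6 + (-91*(-1/2445) + 2107*(1/508)) = 6 + (91/2445 + 2107/508) = 6 + 5197843/1242060 = 12650203/1242060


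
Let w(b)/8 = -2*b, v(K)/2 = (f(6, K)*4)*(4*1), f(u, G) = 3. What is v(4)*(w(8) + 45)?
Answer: -7968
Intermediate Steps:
v(K) = 96 (v(K) = 2*((3*4)*(4*1)) = 2*(12*4) = 2*48 = 96)
w(b) = -16*b (w(b) = 8*(-2*b) = -16*b)
v(4)*(w(8) + 45) = 96*(-16*8 + 45) = 96*(-128 + 45) = 96*(-83) = -7968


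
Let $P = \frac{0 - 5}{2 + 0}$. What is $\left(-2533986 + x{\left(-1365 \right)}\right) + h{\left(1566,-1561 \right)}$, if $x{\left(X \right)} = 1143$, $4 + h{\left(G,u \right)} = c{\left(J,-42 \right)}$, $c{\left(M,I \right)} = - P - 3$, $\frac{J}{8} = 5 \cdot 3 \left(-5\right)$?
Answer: $- \frac{5065695}{2} \approx -2.5328 \cdot 10^{6}$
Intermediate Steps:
$P = - \frac{5}{2} \approx -2.5$
$J = -600$ ($J = 8 \cdot 5 \cdot 3 \left(-5\right) = 8 \cdot 15 \left(-5\right) = 8 \left(-75\right) = -600$)
$c{\left(M,I \right)} = - \frac{1}{2}$ ($c{\left(M,I \right)} = \left(-1\right) \left(- \frac{5}{2}\right) - 3 = \frac{5}{2} - 3 = - \frac{1}{2}$)
$h{\left(G,u \right)} = - \frac{9}{2}$ ($h{\left(G,u \right)} = -4 - \frac{1}{2} = - \frac{9}{2}$)
$\left(-2533986 + x{\left(-1365 \right)}\right) + h{\left(1566,-1561 \right)} = \left(-2533986 + 1143\right) - \frac{9}{2} = -2532843 - \frac{9}{2} = - \frac{5065695}{2}$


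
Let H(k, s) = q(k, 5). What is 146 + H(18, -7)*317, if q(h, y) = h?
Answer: 5852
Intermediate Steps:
H(k, s) = k
146 + H(18, -7)*317 = 146 + 18*317 = 146 + 5706 = 5852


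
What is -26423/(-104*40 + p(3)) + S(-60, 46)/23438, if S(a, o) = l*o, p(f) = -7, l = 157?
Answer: 324698174/48833073 ≈ 6.6491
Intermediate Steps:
S(a, o) = 157*o
-26423/(-104*40 + p(3)) + S(-60, 46)/23438 = -26423/(-104*40 - 7) + (157*46)/23438 = -26423/(-4160 - 7) + 7222*(1/23438) = -26423/(-4167) + 3611/11719 = -26423*(-1/4167) + 3611/11719 = 26423/4167 + 3611/11719 = 324698174/48833073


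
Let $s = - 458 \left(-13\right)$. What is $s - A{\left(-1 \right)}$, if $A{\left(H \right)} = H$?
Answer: $5955$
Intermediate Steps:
$s = 5954$ ($s = \left(-1\right) \left(-5954\right) = 5954$)
$s - A{\left(-1 \right)} = 5954 - -1 = 5954 + 1 = 5955$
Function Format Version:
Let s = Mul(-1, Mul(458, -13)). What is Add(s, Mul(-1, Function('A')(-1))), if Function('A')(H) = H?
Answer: 5955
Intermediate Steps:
s = 5954 (s = Mul(-1, -5954) = 5954)
Add(s, Mul(-1, Function('A')(-1))) = Add(5954, Mul(-1, -1)) = Add(5954, 1) = 5955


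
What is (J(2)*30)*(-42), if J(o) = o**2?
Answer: -5040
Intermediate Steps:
(J(2)*30)*(-42) = (2**2*30)*(-42) = (4*30)*(-42) = 120*(-42) = -5040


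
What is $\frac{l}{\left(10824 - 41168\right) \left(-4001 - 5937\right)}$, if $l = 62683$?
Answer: $\frac{62683}{301558672} \approx 0.00020786$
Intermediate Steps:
$\frac{l}{\left(10824 - 41168\right) \left(-4001 - 5937\right)} = \frac{62683}{\left(10824 - 41168\right) \left(-4001 - 5937\right)} = \frac{62683}{\left(-30344\right) \left(-9938\right)} = \frac{62683}{301558672}$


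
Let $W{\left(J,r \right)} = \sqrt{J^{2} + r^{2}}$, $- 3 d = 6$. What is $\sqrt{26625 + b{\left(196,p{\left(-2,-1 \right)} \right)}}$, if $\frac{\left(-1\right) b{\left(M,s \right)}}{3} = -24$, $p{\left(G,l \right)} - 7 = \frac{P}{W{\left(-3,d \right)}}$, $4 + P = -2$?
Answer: $\sqrt{26697} \approx 163.39$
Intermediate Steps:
$d = -2$ ($d = \left(- \frac{1}{3}\right) 6 = -2$)
$P = -6$ ($P = -4 - 2 = -6$)
$p{\left(G,l \right)} = 7 - \frac{6 \sqrt{13}}{13}$ ($p{\left(G,l \right)} = 7 - \frac{6}{\sqrt{\left(-3\right)^{2} + \left(-2\right)^{2}}} = 7 - \frac{6}{\sqrt{9 + 4}} = 7 - \frac{6}{\sqrt{13}} = 7 - 6 \frac{\sqrt{13}}{13} = 7 - \frac{6 \sqrt{13}}{13}$)
$b{\left(M,s \right)} = 72$ ($b{\left(M,s \right)} = \left(-3\right) \left(-24\right) = 72$)
$\sqrt{26625 + b{\left(196,p{\left(-2,-1 \right)} \right)}} = \sqrt{26625 + 72} = \sqrt{26697}$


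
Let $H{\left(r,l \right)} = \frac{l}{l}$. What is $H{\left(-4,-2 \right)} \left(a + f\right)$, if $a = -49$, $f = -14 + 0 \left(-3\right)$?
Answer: $-63$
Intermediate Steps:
$f = -14$ ($f = -14 + 0 = -14$)
$H{\left(r,l \right)} = 1$
$H{\left(-4,-2 \right)} \left(a + f\right) = 1 \left(-49 - 14\right) = 1 \left(-63\right) = -63$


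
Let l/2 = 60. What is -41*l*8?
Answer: -39360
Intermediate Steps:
l = 120 (l = 2*60 = 120)
-41*l*8 = -41*120*8 = -4920*8 = -39360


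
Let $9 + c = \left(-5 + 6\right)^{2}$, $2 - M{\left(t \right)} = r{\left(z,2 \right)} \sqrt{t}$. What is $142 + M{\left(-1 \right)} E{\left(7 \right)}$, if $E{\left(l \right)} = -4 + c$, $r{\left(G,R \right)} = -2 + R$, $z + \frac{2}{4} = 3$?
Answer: $0$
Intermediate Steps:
$z = \frac{5}{2}$ ($z = - \frac{1}{2} + 3 = \frac{5}{2} \approx 2.5$)
$M{\left(t \right)} = 2$ ($M{\left(t \right)} = 2 - \left(-2 + 2\right) \sqrt{t} = 2 - 0 \sqrt{t} = 2 - 0 = 2 + 0 = 2$)
$c = -8$ ($c = -9 + \left(-5 + 6\right)^{2} = -9 + 1^{2} = -9 + 1 = -8$)
$E{\left(l \right)} = -12$ ($E{\left(l \right)} = -4 - 8 = -12$)
$142 + M{\left(-1 \right)} E{\left(7 \right)} = 142 + 2 \left(-12\right) = 142 - 24 = 118$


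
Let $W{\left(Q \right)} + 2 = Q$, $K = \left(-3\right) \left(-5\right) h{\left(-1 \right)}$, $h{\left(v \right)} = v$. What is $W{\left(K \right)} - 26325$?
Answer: $-26342$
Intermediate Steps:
$K = -15$ ($K = \left(-3\right) \left(-5\right) \left(-1\right) = 15 \left(-1\right) = -15$)
$W{\left(Q \right)} = -2 + Q$
$W{\left(K \right)} - 26325 = \left(-2 - 15\right) - 26325 = -17 - 26325 = -26342$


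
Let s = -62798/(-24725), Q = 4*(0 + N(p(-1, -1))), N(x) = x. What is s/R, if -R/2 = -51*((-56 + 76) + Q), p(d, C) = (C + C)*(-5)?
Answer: 1847/4450500 ≈ 0.00041501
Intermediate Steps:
p(d, C) = -10*C (p(d, C) = (2*C)*(-5) = -10*C)
Q = 40 (Q = 4*(0 - 10*(-1)) = 4*(0 + 10) = 4*10 = 40)
s = 62798/24725 (s = -62798*(-1/24725) = 62798/24725 ≈ 2.5399)
R = 6120 (R = -(-102)*((-56 + 76) + 40) = -(-102)*(20 + 40) = -(-102)*60 = -2*(-3060) = 6120)
s/R = (62798/24725)/6120 = (62798/24725)*(1/6120) = 1847/4450500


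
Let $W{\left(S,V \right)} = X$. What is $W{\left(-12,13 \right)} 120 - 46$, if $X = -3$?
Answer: $-406$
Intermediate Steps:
$W{\left(S,V \right)} = -3$
$W{\left(-12,13 \right)} 120 - 46 = \left(-3\right) 120 - 46 = -360 - 46 = -406$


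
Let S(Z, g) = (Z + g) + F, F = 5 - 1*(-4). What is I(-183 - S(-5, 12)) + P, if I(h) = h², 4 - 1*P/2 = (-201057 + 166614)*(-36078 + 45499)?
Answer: 649014615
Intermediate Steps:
F = 9 (F = 5 + 4 = 9)
S(Z, g) = 9 + Z + g (S(Z, g) = (Z + g) + 9 = 9 + Z + g)
P = 648975014 (P = 8 - 2*(-201057 + 166614)*(-36078 + 45499) = 8 - (-68886)*9421 = 8 - 2*(-324487503) = 8 + 648975006 = 648975014)
I(-183 - S(-5, 12)) + P = (-183 - (9 - 5 + 12))² + 648975014 = (-183 - 1*16)² + 648975014 = (-183 - 16)² + 648975014 = (-199)² + 648975014 = 39601 + 648975014 = 649014615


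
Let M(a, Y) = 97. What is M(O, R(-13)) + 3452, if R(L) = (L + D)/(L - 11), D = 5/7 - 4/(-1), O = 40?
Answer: 3549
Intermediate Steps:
D = 33/7 (D = 5*(1/7) - 4*(-1) = 5/7 + 4 = 33/7 ≈ 4.7143)
R(L) = (33/7 + L)/(-11 + L) (R(L) = (L + 33/7)/(L - 11) = (33/7 + L)/(-11 + L))
M(O, R(-13)) + 3452 = 97 + 3452 = 3549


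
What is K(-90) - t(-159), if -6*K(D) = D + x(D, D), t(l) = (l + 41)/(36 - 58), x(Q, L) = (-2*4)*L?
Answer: -1214/11 ≈ -110.36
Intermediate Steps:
x(Q, L) = -8*L
t(l) = -41/22 - l/22 (t(l) = (41 + l)/(-22) = (41 + l)*(-1/22) = -41/22 - l/22)
K(D) = 7*D/6 (K(D) = -(D - 8*D)/6 = -(-7)*D/6 = 7*D/6)
K(-90) - t(-159) = (7/6)*(-90) - (-41/22 - 1/22*(-159)) = -105 - (-41/22 + 159/22) = -105 - 1*59/11 = -105 - 59/11 = -1214/11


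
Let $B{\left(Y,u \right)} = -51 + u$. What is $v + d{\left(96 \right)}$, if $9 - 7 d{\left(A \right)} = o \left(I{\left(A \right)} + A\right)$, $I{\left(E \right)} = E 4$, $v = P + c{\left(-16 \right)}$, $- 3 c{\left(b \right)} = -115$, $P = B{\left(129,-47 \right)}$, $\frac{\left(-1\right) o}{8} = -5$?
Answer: $- \frac{58826}{21} \approx -2801.2$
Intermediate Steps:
$o = 40$ ($o = \left(-8\right) \left(-5\right) = 40$)
$P = -98$ ($P = -51 - 47 = -98$)
$c{\left(b \right)} = \frac{115}{3}$ ($c{\left(b \right)} = \left(- \frac{1}{3}\right) \left(-115\right) = \frac{115}{3}$)
$v = - \frac{179}{3}$ ($v = -98 + \frac{115}{3} = - \frac{179}{3} \approx -59.667$)
$I{\left(E \right)} = 4 E$
$d{\left(A \right)} = \frac{9}{7} - \frac{200 A}{7}$ ($d{\left(A \right)} = \frac{9}{7} - \frac{40 \left(4 A + A\right)}{7} = \frac{9}{7} - \frac{40 \cdot 5 A}{7} = \frac{9}{7} - \frac{200 A}{7}$)
$v + d{\left(96 \right)} = - \frac{179}{3} + \left(\frac{9}{7} - \frac{19200}{7}\right) = - \frac{179}{3} - \frac{19191}{7} = - \frac{58826}{21}$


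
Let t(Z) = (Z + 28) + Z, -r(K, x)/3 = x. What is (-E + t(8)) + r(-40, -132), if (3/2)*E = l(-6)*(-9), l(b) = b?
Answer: 404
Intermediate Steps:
r(K, x) = -3*x
E = 36 (E = 2*(-6*(-9))/3 = (⅔)*54 = 36)
t(Z) = 28 + 2*Z (t(Z) = (28 + Z) + Z = 28 + 2*Z)
(-E + t(8)) + r(-40, -132) = (-1*36 + (28 + 2*8)) - 3*(-132) = (-36 + (28 + 16)) + 396 = (-36 + 44) + 396 = 8 + 396 = 404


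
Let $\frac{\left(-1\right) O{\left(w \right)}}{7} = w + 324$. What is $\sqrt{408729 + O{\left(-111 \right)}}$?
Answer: $\sqrt{407238} \approx 638.15$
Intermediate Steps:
$O{\left(w \right)} = -2268 - 7 w$ ($O{\left(w \right)} = - 7 \left(w + 324\right) = - 7 \left(324 + w\right) = -2268 - 7 w$)
$\sqrt{408729 + O{\left(-111 \right)}} = \sqrt{408729 - 1491} = \sqrt{407238}$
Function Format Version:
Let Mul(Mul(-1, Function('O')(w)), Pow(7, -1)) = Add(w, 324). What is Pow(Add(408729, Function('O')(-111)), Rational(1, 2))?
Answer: Pow(407238, Rational(1, 2)) ≈ 638.15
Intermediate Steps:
Function('O')(w) = Add(-2268, Mul(-7, w)) (Function('O')(w) = Mul(-7, Add(w, 324)) = Mul(-7, Add(324, w)) = Add(-2268, Mul(-7, w)))
Pow(Add(408729, Function('O')(-111)), Rational(1, 2)) = Pow(Add(408729, Add(-2268, Mul(-7, -111))), Rational(1, 2)) = Pow(Add(408729, Add(-2268, 777)), Rational(1, 2)) = Pow(Add(408729, -1491), Rational(1, 2)) = Pow(407238, Rational(1, 2))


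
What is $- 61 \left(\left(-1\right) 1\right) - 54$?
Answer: $7$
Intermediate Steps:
$- 61 \left(\left(-1\right) 1\right) - 54 = \left(-61\right) \left(-1\right) - 54 = 61 - 54 = 7$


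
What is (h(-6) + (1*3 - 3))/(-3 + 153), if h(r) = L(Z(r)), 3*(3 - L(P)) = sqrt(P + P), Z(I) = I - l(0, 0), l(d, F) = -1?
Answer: 1/50 - I*sqrt(10)/450 ≈ 0.02 - 0.0070273*I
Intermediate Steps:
Z(I) = 1 + I (Z(I) = I - 1*(-1) = I + 1 = 1 + I)
L(P) = 3 - sqrt(2)*sqrt(P)/3 (L(P) = 3 - sqrt(P + P)/3 = 3 - sqrt(2)*sqrt(P)/3)
h(r) = 3 - sqrt(2)*sqrt(1 + r)/3
(h(-6) + (1*3 - 3))/(-3 + 153) = ((3 - sqrt(2 + 2*(-6))/3) + (1*3 - 3))/(-3 + 153) = ((3 - sqrt(2 - 12)/3) + (3 - 3))/150 = ((3 - I*sqrt(10)/3) + 0)*(1/150) = (3 - I*sqrt(10)/3)*(1/150) = 1/50 - I*sqrt(10)/450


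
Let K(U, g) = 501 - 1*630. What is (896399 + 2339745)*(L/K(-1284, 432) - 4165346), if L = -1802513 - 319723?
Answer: -577336069931104/43 ≈ -1.3426e+13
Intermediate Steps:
L = -2122236
K(U, g) = -129 (K(U, g) = 501 - 630 = -129)
(896399 + 2339745)*(L/K(-1284, 432) - 4165346) = (896399 + 2339745)*(-2122236/(-129) - 4165346) = 3236144*(-2122236*(-1/129) - 4165346) = 3236144*(707412/43 - 4165346) = 3236144*(-178402466/43) = -577336069931104/43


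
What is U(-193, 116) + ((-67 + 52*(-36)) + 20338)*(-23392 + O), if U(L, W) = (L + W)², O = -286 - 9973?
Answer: -619138820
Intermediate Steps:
O = -10259
U(-193, 116) + ((-67 + 52*(-36)) + 20338)*(-23392 + O) = (-193 + 116)² + ((-67 + 52*(-36)) + 20338)*(-23392 - 10259) = (-77)² + ((-67 - 1872) + 20338)*(-33651) = 5929 + (-1939 + 20338)*(-33651) = 5929 + 18399*(-33651) = 5929 - 619144749 = -619138820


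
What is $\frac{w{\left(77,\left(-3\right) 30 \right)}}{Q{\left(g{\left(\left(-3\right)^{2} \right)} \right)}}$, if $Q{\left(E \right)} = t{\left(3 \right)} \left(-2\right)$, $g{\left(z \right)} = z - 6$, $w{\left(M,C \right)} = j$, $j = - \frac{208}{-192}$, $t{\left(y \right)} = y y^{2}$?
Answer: $- \frac{13}{648} \approx -0.020062$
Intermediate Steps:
$t{\left(y \right)} = y^{3}$
$j = \frac{13}{12}$ ($j = \left(-208\right) \left(- \frac{1}{192}\right) = \frac{13}{12} \approx 1.0833$)
$w{\left(M,C \right)} = \frac{13}{12}$
$g{\left(z \right)} = -6 + z$
$Q{\left(E \right)} = -54$ ($Q{\left(E \right)} = 3^{3} \left(-2\right) = 27 \left(-2\right) = -54$)
$\frac{w{\left(77,\left(-3\right) 30 \right)}}{Q{\left(g{\left(\left(-3\right)^{2} \right)} \right)}} = \frac{13}{12 \left(-54\right)} = \frac{13}{12} \left(- \frac{1}{54}\right) = - \frac{13}{648}$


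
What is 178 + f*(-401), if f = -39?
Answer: 15817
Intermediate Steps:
178 + f*(-401) = 178 - 39*(-401) = 178 + 15639 = 15817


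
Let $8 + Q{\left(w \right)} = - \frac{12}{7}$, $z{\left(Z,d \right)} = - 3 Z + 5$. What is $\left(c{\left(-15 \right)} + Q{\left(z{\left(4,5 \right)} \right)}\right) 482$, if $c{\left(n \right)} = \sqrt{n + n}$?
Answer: $- \frac{32776}{7} + 482 i \sqrt{30} \approx -4682.3 + 2640.0 i$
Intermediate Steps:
$z{\left(Z,d \right)} = 5 - 3 Z$
$c{\left(n \right)} = \sqrt{2} \sqrt{n}$ ($c{\left(n \right)} = \sqrt{2 n} = \sqrt{2} \sqrt{n}$)
$Q{\left(w \right)} = - \frac{68}{7}$ ($Q{\left(w \right)} = -8 - \frac{12}{7} = - \frac{68}{7}$)
$\left(c{\left(-15 \right)} + Q{\left(z{\left(4,5 \right)} \right)}\right) 482 = \left(\sqrt{2} \sqrt{-15} - \frac{68}{7}\right) 482 = \left(\sqrt{2} i \sqrt{15} - \frac{68}{7}\right) 482 = \left(i \sqrt{30} - \frac{68}{7}\right) 482 = \left(- \frac{68}{7} + i \sqrt{30}\right) 482 = - \frac{32776}{7} + 482 i \sqrt{30}$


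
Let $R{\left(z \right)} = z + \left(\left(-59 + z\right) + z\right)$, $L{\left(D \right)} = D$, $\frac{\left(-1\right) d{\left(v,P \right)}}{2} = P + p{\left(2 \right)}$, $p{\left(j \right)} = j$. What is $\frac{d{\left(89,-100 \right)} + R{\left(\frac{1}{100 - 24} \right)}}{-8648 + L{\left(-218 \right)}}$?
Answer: $- \frac{10415}{673816} \approx -0.015457$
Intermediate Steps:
$d{\left(v,P \right)} = -4 - 2 P$ ($d{\left(v,P \right)} = - 2 \left(P + 2\right) = - 2 \left(2 + P\right) = -4 - 2 P$)
$R{\left(z \right)} = -59 + 3 z$ ($R{\left(z \right)} = z + \left(-59 + 2 z\right) = -59 + 3 z$)
$\frac{d{\left(89,-100 \right)} + R{\left(\frac{1}{100 - 24} \right)}}{-8648 + L{\left(-218 \right)}} = \frac{\left(-4 - -200\right) - \left(59 - \frac{3}{100 - 24}\right)}{-8648 - 218} = \frac{\left(-4 + 200\right) - \left(59 - \frac{3}{76}\right)}{-8866} = \left(196 + \left(-59 + 3 \cdot \frac{1}{76}\right)\right) \left(- \frac{1}{8866}\right) = \left(196 + \left(-59 + \frac{3}{76}\right)\right) \left(- \frac{1}{8866}\right) = \left(196 - \frac{4481}{76}\right) \left(- \frac{1}{8866}\right) = \frac{10415}{76} \left(- \frac{1}{8866}\right) = - \frac{10415}{673816}$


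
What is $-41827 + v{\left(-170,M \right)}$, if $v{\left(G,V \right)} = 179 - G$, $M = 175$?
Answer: $-41478$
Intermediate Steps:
$-41827 + v{\left(-170,M \right)} = -41827 + \left(179 - -170\right) = -41827 + \left(179 + 170\right) = -41827 + 349 = -41478$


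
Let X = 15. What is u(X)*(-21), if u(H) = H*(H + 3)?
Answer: -5670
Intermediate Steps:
u(H) = H*(3 + H)
u(X)*(-21) = (15*(3 + 15))*(-21) = (15*18)*(-21) = 270*(-21) = -5670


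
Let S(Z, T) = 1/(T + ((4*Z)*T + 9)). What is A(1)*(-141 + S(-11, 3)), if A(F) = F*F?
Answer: -16921/120 ≈ -141.01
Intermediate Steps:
A(F) = F²
S(Z, T) = 1/(9 + T + 4*T*Z) (S(Z, T) = 1/(T + (4*T*Z + 9)) = 1/(T + (9 + 4*T*Z)) = 1/(9 + T + 4*T*Z))
A(1)*(-141 + S(-11, 3)) = 1²*(-141 + 1/(9 + 3 + 4*3*(-11))) = 1*(-141 + 1/(9 + 3 - 132)) = 1*(-141 + 1/(-120)) = 1*(-141 - 1/120) = 1*(-16921/120) = -16921/120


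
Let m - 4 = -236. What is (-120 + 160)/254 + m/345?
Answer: -22564/43815 ≈ -0.51498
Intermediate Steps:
m = -232 (m = 4 - 236 = -232)
(-120 + 160)/254 + m/345 = (-120 + 160)/254 - 232/345 = 40*(1/254) - 232*1/345 = 20/127 - 232/345 = -22564/43815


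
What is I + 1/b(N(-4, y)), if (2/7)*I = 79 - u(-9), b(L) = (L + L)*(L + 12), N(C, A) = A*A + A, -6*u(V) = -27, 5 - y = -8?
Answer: 18413123/70616 ≈ 260.75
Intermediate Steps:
y = 13 (y = 5 - 1*(-8) = 5 + 8 = 13)
u(V) = 9/2 (u(V) = -⅙*(-27) = 9/2)
N(C, A) = A + A² (N(C, A) = A² + A = A + A²)
b(L) = 2*L*(12 + L) (b(L) = (2*L)*(12 + L) = 2*L*(12 + L))
I = 1043/4 (I = 7*(79 - 1*9/2)/2 = 7*(79 - 9/2)/2 = (7/2)*(149/2) = 1043/4 ≈ 260.75)
I + 1/b(N(-4, y)) = 1043/4 + 1/(2*(13*(1 + 13))*(12 + 13*(1 + 13))) = 1043/4 + 1/(2*(13*14)*(12 + 13*14)) = 1043/4 + 1/(2*182*(12 + 182)) = 1043/4 + 1/(2*182*194) = 1043/4 + 1/70616 = 18413123/70616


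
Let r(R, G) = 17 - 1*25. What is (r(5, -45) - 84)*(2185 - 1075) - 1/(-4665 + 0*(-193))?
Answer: -476389799/4665 ≈ -1.0212e+5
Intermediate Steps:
r(R, G) = -8 (r(R, G) = 17 - 25 = -8)
(r(5, -45) - 84)*(2185 - 1075) - 1/(-4665 + 0*(-193)) = (-8 - 84)*(2185 - 1075) - 1/(-4665 + 0*(-193)) = -92*1110 - 1/(-4665 + 0) = -102120 - 1/(-4665) = -102120 - 1*(-1/4665) = -102120 + 1/4665 = -476389799/4665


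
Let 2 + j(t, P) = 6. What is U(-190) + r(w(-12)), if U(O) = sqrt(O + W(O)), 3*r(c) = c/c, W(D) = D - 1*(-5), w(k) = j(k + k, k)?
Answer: 1/3 + 5*I*sqrt(15) ≈ 0.33333 + 19.365*I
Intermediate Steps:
j(t, P) = 4 (j(t, P) = -2 + 6 = 4)
w(k) = 4
W(D) = 5 + D (W(D) = D + 5 = 5 + D)
r(c) = 1/3 (r(c) = (c/c)/3 = (1/3)*1 = 1/3)
U(O) = sqrt(5 + 2*O) (U(O) = sqrt(O + (5 + O)) = sqrt(5 + 2*O))
U(-190) + r(w(-12)) = sqrt(5 + 2*(-190)) + 1/3 = sqrt(5 - 380) + 1/3 = sqrt(-375) + 1/3 = 5*I*sqrt(15) + 1/3 = 1/3 + 5*I*sqrt(15)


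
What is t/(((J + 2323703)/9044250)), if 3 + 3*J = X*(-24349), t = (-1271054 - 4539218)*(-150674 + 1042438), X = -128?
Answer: -70292698751570256000/5043889 ≈ -1.3936e+13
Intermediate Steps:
t = -5181391399808 (t = -5810272*891764 = -5181391399808)
J = 3116669/3 (J = -1 + (-128*(-24349))/3 = -1 + (1/3)*3116672 = -1 + 3116672/3 = 3116669/3 ≈ 1.0389e+6)
t/(((J + 2323703)/9044250)) = -5181391399808*9044250/(3116669/3 + 2323703) = -5181391399808/((10087778/3)*(1/9044250)) = -5181391399808/5043889/13566375 = -5181391399808*13566375/5043889 = -70292698751570256000/5043889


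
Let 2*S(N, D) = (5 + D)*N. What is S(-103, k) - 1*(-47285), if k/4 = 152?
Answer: 31431/2 ≈ 15716.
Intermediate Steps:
k = 608 (k = 4*152 = 608)
S(N, D) = N*(5 + D)/2 (S(N, D) = ((5 + D)*N)/2 = (N*(5 + D))/2 = N*(5 + D)/2)
S(-103, k) - 1*(-47285) = (½)*(-103)*(5 + 608) - 1*(-47285) = (½)*(-103)*613 + 47285 = -63139/2 + 47285 = 31431/2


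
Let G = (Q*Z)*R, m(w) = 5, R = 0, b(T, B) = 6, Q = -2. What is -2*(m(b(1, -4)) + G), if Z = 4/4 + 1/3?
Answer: -10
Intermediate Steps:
Z = 4/3 (Z = 4*(1/4) + 1*(1/3) = 1 + 1/3 = 4/3 ≈ 1.3333)
G = 0 (G = -2*4/3*0 = -8/3*0 = 0)
-2*(m(b(1, -4)) + G) = -2*(5 + 0) = -2*5 = -10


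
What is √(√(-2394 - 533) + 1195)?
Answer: √(1195 + I*√2927) ≈ 34.578 + 0.7823*I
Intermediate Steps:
√(√(-2394 - 533) + 1195) = √(√(-2927) + 1195) = √(I*√2927 + 1195) = √(1195 + I*√2927)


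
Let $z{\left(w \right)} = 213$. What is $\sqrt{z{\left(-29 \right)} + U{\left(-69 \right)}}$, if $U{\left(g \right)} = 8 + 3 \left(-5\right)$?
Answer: $\sqrt{206} \approx 14.353$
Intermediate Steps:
$U{\left(g \right)} = -7$ ($U{\left(g \right)} = 8 - 15 = -7$)
$\sqrt{z{\left(-29 \right)} + U{\left(-69 \right)}} = \sqrt{213 - 7} = \sqrt{206}$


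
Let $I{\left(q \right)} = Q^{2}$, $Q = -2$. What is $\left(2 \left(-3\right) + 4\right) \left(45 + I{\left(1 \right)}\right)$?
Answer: $-98$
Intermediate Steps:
$I{\left(q \right)} = 4$ ($I{\left(q \right)} = \left(-2\right)^{2} = 4$)
$\left(2 \left(-3\right) + 4\right) \left(45 + I{\left(1 \right)}\right) = \left(2 \left(-3\right) + 4\right) \left(45 + 4\right) = \left(-6 + 4\right) 49 = \left(-2\right) 49 = -98$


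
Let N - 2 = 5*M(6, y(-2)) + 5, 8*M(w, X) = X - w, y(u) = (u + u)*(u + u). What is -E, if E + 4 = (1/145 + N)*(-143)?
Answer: 1101847/580 ≈ 1899.7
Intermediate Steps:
y(u) = 4*u² (y(u) = (2*u)*(2*u) = 4*u²)
M(w, X) = -w/8 + X/8 (M(w, X) = (X - w)/8 = -w/8 + X/8)
N = 53/4 (N = 2 + (5*(-⅛*6 + (4*(-2)²)/8) + 5) = 2 + (5*(-¾ + (4*4)/8) + 5) = 2 + (5*(-¾ + (⅛)*16) + 5) = 2 + (5*(-¾ + 2) + 5) = 2 + (5*(5/4) + 5) = 2 + (25/4 + 5) = 2 + 45/4 = 53/4 ≈ 13.250)
E = -1101847/580 (E = -4 + (1/145 + 53/4)*(-143) = -4 + (7689/580)*(-143) = -4 - 1099527/580 = -1101847/580 ≈ -1899.7)
-E = -1*(-1101847/580) = 1101847/580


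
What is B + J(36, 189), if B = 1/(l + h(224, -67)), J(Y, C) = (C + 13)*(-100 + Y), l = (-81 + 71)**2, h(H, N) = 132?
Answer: -2999295/232 ≈ -12928.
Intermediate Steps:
l = 100 (l = (-10)**2 = 100)
J(Y, C) = (-100 + Y)*(13 + C) (J(Y, C) = (13 + C)*(-100 + Y) = (-100 + Y)*(13 + C))
B = 1/232 (B = 1/(100 + 132) = 1/232 ≈ 0.0043103)
B + J(36, 189) = 1/232 + (-1300 - 100*189 + 13*36 + 189*36) = 1/232 + (-1300 - 18900 + 468 + 6804) = 1/232 - 12928 = -2999295/232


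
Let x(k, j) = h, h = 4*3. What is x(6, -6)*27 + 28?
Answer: 352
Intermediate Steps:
h = 12
x(k, j) = 12
x(6, -6)*27 + 28 = 12*27 + 28 = 324 + 28 = 352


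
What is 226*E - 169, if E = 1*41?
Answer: 9097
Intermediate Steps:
E = 41
226*E - 169 = 226*41 - 169 = 9266 - 169 = 9097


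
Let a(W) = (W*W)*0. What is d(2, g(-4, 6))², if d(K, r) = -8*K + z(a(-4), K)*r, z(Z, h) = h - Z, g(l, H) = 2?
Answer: 144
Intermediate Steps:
a(W) = 0 (a(W) = W²*0 = 0)
d(K, r) = -8*K + K*r (d(K, r) = -8*K + (K - 1*0)*r = -8*K + (K + 0)*r = -8*K + K*r)
d(2, g(-4, 6))² = (2*(-8 + 2))² = (2*(-6))² = (-12)² = 144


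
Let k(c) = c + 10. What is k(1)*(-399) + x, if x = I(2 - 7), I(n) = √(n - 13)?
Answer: -4389 + 3*I*√2 ≈ -4389.0 + 4.2426*I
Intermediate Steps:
k(c) = 10 + c
I(n) = √(-13 + n)
x = 3*I*√2 (x = √(-13 + (2 - 7)) = √(-13 - 5) = √(-18) = 3*I*√2 ≈ 4.2426*I)
k(1)*(-399) + x = (10 + 1)*(-399) + 3*I*√2 = 11*(-399) + 3*I*√2 = -4389 + 3*I*√2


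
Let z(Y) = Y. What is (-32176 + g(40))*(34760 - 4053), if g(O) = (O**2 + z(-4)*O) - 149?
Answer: -948385695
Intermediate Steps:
g(O) = -149 + O**2 - 4*O (g(O) = (O**2 - 4*O) - 149 = -149 + O**2 - 4*O)
(-32176 + g(40))*(34760 - 4053) = (-32176 + (-149 + 40**2 - 4*40))*(34760 - 4053) = (-32176 + (-149 + 1600 - 160))*30707 = (-32176 + 1291)*30707 = -30885*30707 = -948385695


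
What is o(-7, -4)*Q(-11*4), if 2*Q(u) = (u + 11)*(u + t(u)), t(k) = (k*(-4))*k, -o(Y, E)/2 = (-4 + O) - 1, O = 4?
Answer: 257004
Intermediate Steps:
o(Y, E) = 2 (o(Y, E) = -2*((-4 + 4) - 1) = -2*(0 - 1) = -2*(-1) = 2)
t(k) = -4*k**2 (t(k) = (-4*k)*k = -4*k**2)
Q(u) = (11 + u)*(u - 4*u**2)/2 (Q(u) = ((u + 11)*(u - 4*u**2))/2 = ((11 + u)*(u - 4*u**2))/2 = (11 + u)*(u - 4*u**2)/2)
o(-7, -4)*Q(-11*4) = 2*((-11*4)*(11 - (-473)*4 - 4*(-11*4)**2)/2) = 2*((1/2)*(-44)*(11 - 43*(-44) - 4*(-44)**2)) = 2*((1/2)*(-44)*(11 + 1892 - 4*1936)) = 2*((1/2)*(-44)*(11 + 1892 - 7744)) = 2*((1/2)*(-44)*(-5841)) = 2*128502 = 257004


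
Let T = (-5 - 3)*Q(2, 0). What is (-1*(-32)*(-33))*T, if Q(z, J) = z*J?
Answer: 0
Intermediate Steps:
Q(z, J) = J*z
T = 0 (T = (-5 - 3)*(0*2) = -8*0 = 0)
(-1*(-32)*(-33))*T = (-1*(-32)*(-33))*0 = (32*(-33))*0 = -1056*0 = 0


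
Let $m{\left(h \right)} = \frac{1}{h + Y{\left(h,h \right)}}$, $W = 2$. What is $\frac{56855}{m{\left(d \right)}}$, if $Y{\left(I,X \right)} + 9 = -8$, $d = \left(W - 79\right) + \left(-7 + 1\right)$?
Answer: $-5685500$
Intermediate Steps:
$d = -83$ ($d = \left(2 - 79\right) + \left(-7 + 1\right) = -77 - 6 = -83$)
$Y{\left(I,X \right)} = -17$ ($Y{\left(I,X \right)} = -9 - 8 = -17$)
$m{\left(h \right)} = \frac{1}{-17 + h}$ ($m{\left(h \right)} = \frac{1}{h - 17} = \frac{1}{-17 + h}$)
$\frac{56855}{m{\left(d \right)}} = \frac{56855}{\frac{1}{-17 - 83}} = \frac{56855}{\frac{1}{-100}} = \frac{56855}{- \frac{1}{100}} = 56855 \left(-100\right) = -5685500$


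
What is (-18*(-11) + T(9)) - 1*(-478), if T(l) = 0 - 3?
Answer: 673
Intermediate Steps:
T(l) = -3
(-18*(-11) + T(9)) - 1*(-478) = (-18*(-11) - 3) - 1*(-478) = (198 - 3) + 478 = 195 + 478 = 673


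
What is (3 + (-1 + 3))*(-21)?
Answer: -105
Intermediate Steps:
(3 + (-1 + 3))*(-21) = (3 + 2)*(-21) = 5*(-21) = -105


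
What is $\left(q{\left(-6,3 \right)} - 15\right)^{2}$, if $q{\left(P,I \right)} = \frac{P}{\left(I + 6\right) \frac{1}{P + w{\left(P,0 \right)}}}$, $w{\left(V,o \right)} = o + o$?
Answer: $121$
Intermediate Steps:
$w{\left(V,o \right)} = 2 o$
$q{\left(P,I \right)} = \frac{P^{2}}{6 + I}$ ($q{\left(P,I \right)} = \frac{P}{\left(I + 6\right) \frac{1}{P + 2 \cdot 0}} = \frac{P}{\left(6 + I\right) \frac{1}{P + 0}} = \frac{P}{\left(6 + I\right) \frac{1}{P}} = \frac{P}{\frac{1}{P} \left(6 + I\right)} = P \frac{P}{6 + I} = \frac{P^{2}}{6 + I}$)
$\left(q{\left(-6,3 \right)} - 15\right)^{2} = \left(\frac{\left(-6\right)^{2}}{6 + 3} - 15\right)^{2} = \left(\frac{36}{9} - 15\right)^{2} = \left(36 \cdot \frac{1}{9} - 15\right)^{2} = \left(4 - 15\right)^{2} = \left(-11\right)^{2} = 121$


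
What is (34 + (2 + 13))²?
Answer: 2401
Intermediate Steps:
(34 + (2 + 13))² = (34 + 15)² = 49² = 2401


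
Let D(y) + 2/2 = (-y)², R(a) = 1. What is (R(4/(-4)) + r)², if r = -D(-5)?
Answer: 529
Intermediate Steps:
D(y) = -1 + y² (D(y) = -1 + (-y)² = -1 + y²)
r = -24 (r = -(-1 + (-5)²) = -(-1 + 25) = -1*24 = -24)
(R(4/(-4)) + r)² = (1 - 24)² = (-23)² = 529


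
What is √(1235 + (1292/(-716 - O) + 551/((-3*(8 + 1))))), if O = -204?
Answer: √25133466/144 ≈ 34.815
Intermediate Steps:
√(1235 + (1292/(-716 - O) + 551/((-3*(8 + 1))))) = √(1235 + (1292/(-716 - 1*(-204)) + 551/((-3*(8 + 1))))) = √(1235 + (1292/(-716 + 204) + 551/((-3*9)))) = √(1235 + (1292/(-512) + 551/(-27))) = √(1235 + (1292*(-1/512) + 551*(-1/27))) = √(1235 + (-323/128 - 551/27)) = √(1235 - 79249/3456) = √(4188911/3456) = √25133466/144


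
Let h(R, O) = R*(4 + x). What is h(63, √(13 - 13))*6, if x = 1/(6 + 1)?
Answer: 1566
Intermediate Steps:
x = ⅐ (x = 1/7 = ⅐ ≈ 0.14286)
h(R, O) = 29*R/7 (h(R, O) = R*(4 + ⅐) = R*(29/7) = 29*R/7)
h(63, √(13 - 13))*6 = ((29/7)*63)*6 = 261*6 = 1566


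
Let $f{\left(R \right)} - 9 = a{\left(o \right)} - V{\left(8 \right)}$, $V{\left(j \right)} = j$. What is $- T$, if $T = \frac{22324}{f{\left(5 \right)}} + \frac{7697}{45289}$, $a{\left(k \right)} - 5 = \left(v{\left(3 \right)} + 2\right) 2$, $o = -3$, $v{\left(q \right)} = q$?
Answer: $- \frac{252788697}{181156} \approx -1395.4$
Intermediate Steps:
$a{\left(k \right)} = 15$ ($a{\left(k \right)} = 5 + \left(3 + 2\right) 2 = 5 + 5 \cdot 2 = 5 + 10 = 15$)
$f{\left(R \right)} = 16$ ($f{\left(R \right)} = 9 + \left(15 - 8\right) = 9 + 7 = 16$)
$T = \frac{252788697}{181156}$ ($T = \frac{22324}{16} + \frac{7697}{45289} = 22324 \cdot \frac{1}{16} + 7697 \cdot \frac{1}{45289} = \frac{5581}{4} + \frac{7697}{45289} = \frac{252788697}{181156} \approx 1395.4$)
$- T = \left(-1\right) \frac{252788697}{181156} = - \frac{252788697}{181156}$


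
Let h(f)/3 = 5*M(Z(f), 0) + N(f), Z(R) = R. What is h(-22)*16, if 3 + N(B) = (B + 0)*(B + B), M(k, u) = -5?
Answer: 45120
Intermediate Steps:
N(B) = -3 + 2*B² (N(B) = -3 + (B + 0)*(B + B) = -3 + B*(2*B) = -3 + 2*B²)
h(f) = -84 + 6*f² (h(f) = 3*(5*(-5) + (-3 + 2*f²)) = 3*(-25 + (-3 + 2*f²)) = 3*(-28 + 2*f²) = -84 + 6*f²)
h(-22)*16 = (-84 + 6*(-22)²)*16 = (-84 + 6*484)*16 = (-84 + 2904)*16 = 2820*16 = 45120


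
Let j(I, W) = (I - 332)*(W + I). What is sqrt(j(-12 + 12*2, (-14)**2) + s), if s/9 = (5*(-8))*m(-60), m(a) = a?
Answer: 4*I*sqrt(2810) ≈ 212.04*I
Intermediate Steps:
j(I, W) = (-332 + I)*(I + W)
s = 21600 (s = 9*((5*(-8))*(-60)) = 9*(-40*(-60)) = 9*2400 = 21600)
sqrt(j(-12 + 12*2, (-14)**2) + s) = sqrt(((-12 + 12*2)**2 - 332*(-12 + 12*2) - 332*(-14)**2 + (-12 + 12*2)*(-14)**2) + 21600) = sqrt(((-12 + 24)**2 - 332*(-12 + 24) - 332*196 + (-12 + 24)*196) + 21600) = sqrt((12**2 - 332*12 - 65072 + 12*196) + 21600) = sqrt((144 - 3984 - 65072 + 2352) + 21600) = sqrt(-66560 + 21600) = sqrt(-44960) = 4*I*sqrt(2810)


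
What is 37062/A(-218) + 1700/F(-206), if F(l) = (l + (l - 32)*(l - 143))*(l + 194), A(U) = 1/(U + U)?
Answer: -4016618266601/248568 ≈ -1.6159e+7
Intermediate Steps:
A(U) = 1/(2*U)
F(l) = (194 + l)*(l + (-143 + l)*(-32 + l)) (F(l) = (l + (-32 + l)*(-143 + l))*(194 + l) = (l + (-143 + l)*(-32 + l))*(194 + l) = (194 + l)*(l + (-143 + l)*(-32 + l)))
37062/A(-218) + 1700/F(-206) = 37062/(((1/2)/(-218))) + 1700/(887744 + (-206)**3 - 29180*(-206) + 20*(-206)**2) = 37062/(((1/2)*(-1/218))) + 1700/(887744 - 8741816 + 6011080 + 20*42436) = 37062/(-1/436) + 1700/(887744 - 8741816 + 6011080 + 848720) = 37062*(-436) + 1700/(-994272) = -16159032 + 1700*(-1/994272) = -16159032 - 425/248568 = -4016618266601/248568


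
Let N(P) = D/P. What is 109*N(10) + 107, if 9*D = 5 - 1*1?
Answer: 5033/45 ≈ 111.84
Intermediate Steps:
D = 4/9 (D = (5 - 1*1)/9 = (5 - 1)/9 = (⅑)*4 = 4/9 ≈ 0.44444)
N(P) = 4/(9*P)
109*N(10) + 107 = 109*((4/9)/10) + 107 = 109*((4/9)*(⅒)) + 107 = 109*(2/45) + 107 = 218/45 + 107 = 5033/45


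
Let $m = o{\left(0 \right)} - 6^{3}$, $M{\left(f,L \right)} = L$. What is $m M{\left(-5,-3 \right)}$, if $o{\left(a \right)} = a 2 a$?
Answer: $648$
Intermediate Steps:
$o{\left(a \right)} = 2 a^{2}$ ($o{\left(a \right)} = 2 a a = 2 a^{2}$)
$m = -216$ ($m = 2 \cdot 0^{2} - 6^{3} = 2 \cdot 0 - 216 = 0 - 216 = -216$)
$m M{\left(-5,-3 \right)} = \left(-216\right) \left(-3\right) = 648$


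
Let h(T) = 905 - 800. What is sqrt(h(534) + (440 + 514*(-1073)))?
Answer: I*sqrt(550977) ≈ 742.28*I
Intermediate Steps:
h(T) = 105
sqrt(h(534) + (440 + 514*(-1073))) = sqrt(105 + (440 + 514*(-1073))) = sqrt(105 + (440 - 551522)) = sqrt(105 - 551082) = sqrt(-550977) = I*sqrt(550977)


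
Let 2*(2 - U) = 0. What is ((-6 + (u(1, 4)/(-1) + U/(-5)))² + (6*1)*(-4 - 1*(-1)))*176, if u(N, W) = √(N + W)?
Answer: 123024/25 + 11264*√5/5 ≈ 9958.4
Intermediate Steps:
U = 2 (U = 2 - ½*0 = 2 + 0 = 2)
((-6 + (u(1, 4)/(-1) + U/(-5)))² + (6*1)*(-4 - 1*(-1)))*176 = ((-6 + (√(1 + 4)/(-1) + 2/(-5)))² + (6*1)*(-4 - 1*(-1)))*176 = ((-6 + (√5*(-1) + 2*(-⅕)))² + 6*(-4 + 1))*176 = ((-6 + (-√5 - ⅖))² + 6*(-3))*176 = ((-6 + (-⅖ - √5))² - 18)*176 = ((-32/5 - √5)² - 18)*176 = (-18 + (-32/5 - √5)²)*176 = -3168 + 176*(-32/5 - √5)²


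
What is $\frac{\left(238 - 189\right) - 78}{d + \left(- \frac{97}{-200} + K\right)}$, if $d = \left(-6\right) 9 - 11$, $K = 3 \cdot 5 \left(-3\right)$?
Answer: $\frac{5800}{21903} \approx 0.2648$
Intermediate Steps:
$K = -45$ ($K = 15 \left(-3\right) = -45$)
$d = -65$ ($d = -54 - 11 = -65$)
$\frac{\left(238 - 189\right) - 78}{d + \left(- \frac{97}{-200} + K\right)} = \frac{\left(238 - 189\right) - 78}{-65 - \left(45 + \frac{97}{-200}\right)} = \frac{49 - 78}{-65 - \frac{8903}{200}} = - \frac{29}{-65 + \left(\frac{97}{200} - 45\right)} = - \frac{29}{-65 - \frac{8903}{200}} = - \frac{29}{- \frac{21903}{200}} = \left(-29\right) \left(- \frac{200}{21903}\right) = \frac{5800}{21903}$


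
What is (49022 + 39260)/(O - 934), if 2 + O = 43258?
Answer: 44141/21161 ≈ 2.0860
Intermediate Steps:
O = 43256 (O = -2 + 43258 = 43256)
(49022 + 39260)/(O - 934) = (49022 + 39260)/(43256 - 934) = 88282/42322 = 88282*(1/42322) = 44141/21161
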